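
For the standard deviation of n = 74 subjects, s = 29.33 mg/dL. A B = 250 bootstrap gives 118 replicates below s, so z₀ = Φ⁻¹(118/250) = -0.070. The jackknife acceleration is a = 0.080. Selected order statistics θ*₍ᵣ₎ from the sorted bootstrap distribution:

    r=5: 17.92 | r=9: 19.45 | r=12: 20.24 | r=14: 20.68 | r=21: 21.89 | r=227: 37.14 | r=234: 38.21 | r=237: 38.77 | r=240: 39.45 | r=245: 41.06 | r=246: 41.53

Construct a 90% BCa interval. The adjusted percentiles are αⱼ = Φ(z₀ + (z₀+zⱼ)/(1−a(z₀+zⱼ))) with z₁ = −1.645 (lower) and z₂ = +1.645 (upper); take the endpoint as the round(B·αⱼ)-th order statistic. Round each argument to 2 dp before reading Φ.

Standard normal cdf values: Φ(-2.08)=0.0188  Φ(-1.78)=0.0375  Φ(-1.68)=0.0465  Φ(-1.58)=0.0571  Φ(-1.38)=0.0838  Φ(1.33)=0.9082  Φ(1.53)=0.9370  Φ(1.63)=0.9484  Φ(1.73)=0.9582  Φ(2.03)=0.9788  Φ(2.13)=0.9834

Lower: z₀ + z₁ = -0.070 + (-1.645) = -1.715; 1 − a(z₀+z₁) = 1 − (0.080)(-1.715) = 1.1372; argument = -0.070 + (-1.715)/1.1372 = -1.5781 → -1.58.
α₁ = Φ(-1.58) = 0.0571; rank = round(250 × 0.0571) = 14; θ*₍14₎ = 20.68.
Upper: z₀ + z₂ = 1.575; 1 − a(z₀+z₂) = 0.8740; argument = 1.7321 → 1.73; α₂ = 0.9582; rank = 240; θ*₍240₎ = 39.45.

(20.68, 39.45)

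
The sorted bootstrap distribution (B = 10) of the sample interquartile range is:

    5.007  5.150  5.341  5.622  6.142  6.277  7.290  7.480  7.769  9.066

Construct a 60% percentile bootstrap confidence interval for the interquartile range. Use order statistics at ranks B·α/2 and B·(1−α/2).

α = 0.40; lower rank = 10 × 0.200 = 2; upper rank = 10 × 0.800 = 8.
The 2nd smallest replicate is 5.150; the 8th is 7.480.

(5.150, 7.480)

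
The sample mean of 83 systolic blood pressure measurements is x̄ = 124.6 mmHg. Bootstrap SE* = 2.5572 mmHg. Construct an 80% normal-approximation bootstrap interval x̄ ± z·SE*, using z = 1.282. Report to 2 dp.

(121.32, 127.88)

Margin = 1.282 × 2.5572 = 3.278
Interval: 124.6 ± 3.278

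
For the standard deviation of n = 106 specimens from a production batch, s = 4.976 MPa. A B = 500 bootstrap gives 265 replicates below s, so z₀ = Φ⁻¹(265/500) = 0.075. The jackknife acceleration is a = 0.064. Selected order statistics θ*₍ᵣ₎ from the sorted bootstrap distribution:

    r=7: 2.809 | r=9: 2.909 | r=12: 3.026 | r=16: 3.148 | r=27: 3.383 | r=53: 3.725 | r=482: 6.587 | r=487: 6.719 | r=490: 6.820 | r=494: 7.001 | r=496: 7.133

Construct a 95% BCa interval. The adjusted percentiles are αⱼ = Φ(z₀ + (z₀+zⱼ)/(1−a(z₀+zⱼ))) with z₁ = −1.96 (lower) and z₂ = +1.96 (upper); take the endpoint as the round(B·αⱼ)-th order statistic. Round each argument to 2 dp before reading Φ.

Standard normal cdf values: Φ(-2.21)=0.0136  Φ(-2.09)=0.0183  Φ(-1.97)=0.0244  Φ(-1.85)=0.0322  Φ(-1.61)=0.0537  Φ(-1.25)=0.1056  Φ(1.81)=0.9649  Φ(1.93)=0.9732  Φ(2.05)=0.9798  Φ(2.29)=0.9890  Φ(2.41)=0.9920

(3.383, 7.133)

Lower: z₀ + z₁ = 0.075 + (-1.960) = -1.885; 1 − a(z₀+z₁) = 1 − (0.064)(-1.885) = 1.1206; argument = 0.075 + (-1.885)/1.1206 = -1.6071 → -1.61.
α₁ = Φ(-1.61) = 0.0537; rank = round(500 × 0.0537) = 27; θ*₍27₎ = 3.383.
Upper: z₀ + z₂ = 2.035; 1 − a(z₀+z₂) = 0.8698; argument = 2.4147 → 2.41; α₂ = 0.9920; rank = 496; θ*₍496₎ = 7.133.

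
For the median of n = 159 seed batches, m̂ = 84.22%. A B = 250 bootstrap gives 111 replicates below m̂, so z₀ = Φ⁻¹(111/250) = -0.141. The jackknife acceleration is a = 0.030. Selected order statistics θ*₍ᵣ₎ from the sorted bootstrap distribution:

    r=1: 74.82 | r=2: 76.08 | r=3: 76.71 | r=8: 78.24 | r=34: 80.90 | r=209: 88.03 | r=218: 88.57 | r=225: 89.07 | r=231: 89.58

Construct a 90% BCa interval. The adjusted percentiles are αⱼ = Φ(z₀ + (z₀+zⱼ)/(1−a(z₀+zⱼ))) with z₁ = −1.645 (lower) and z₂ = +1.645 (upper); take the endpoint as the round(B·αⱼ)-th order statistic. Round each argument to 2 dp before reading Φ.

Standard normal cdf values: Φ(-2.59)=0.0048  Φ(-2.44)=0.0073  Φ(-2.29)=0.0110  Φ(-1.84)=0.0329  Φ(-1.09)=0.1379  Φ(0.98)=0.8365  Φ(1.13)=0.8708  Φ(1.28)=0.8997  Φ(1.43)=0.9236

(78.24, 89.58)

Lower: z₀ + z₁ = -0.141 + (-1.645) = -1.786; 1 − a(z₀+z₁) = 1 − (0.030)(-1.786) = 1.0536; argument = -0.141 + (-1.786)/1.0536 = -1.8362 → -1.84.
α₁ = Φ(-1.84) = 0.0329; rank = round(250 × 0.0329) = 8; θ*₍8₎ = 78.24.
Upper: z₀ + z₂ = 1.504; 1 − a(z₀+z₂) = 0.9549; argument = 1.4341 → 1.43; α₂ = 0.9236; rank = 231; θ*₍231₎ = 89.58.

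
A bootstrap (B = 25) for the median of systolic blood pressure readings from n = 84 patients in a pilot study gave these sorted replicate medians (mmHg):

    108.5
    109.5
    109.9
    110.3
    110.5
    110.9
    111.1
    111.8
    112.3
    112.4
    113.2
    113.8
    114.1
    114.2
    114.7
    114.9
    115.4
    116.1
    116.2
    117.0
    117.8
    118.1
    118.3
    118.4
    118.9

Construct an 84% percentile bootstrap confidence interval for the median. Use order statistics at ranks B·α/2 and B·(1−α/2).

(109.5, 118.3)

α = 0.16; lower rank = 25 × 0.080 = 2; upper rank = 25 × 0.920 = 23.
The 2nd smallest replicate is 109.5; the 23rd is 118.3.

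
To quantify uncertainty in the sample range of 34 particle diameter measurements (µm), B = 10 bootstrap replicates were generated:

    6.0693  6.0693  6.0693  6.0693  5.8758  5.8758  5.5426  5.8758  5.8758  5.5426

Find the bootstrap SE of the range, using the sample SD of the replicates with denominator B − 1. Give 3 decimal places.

Bootstrap SE is the standard deviation of the 10 replicate ranges.
Mean of replicates: (6.0693 + 6.0693 + 6.0693 + 6.0693 + 5.8758 + 5.8758 + 5.5426 + 5.8758 + 5.8758 + 5.5426) / 10 = 58.86560 / 10 = 5.88656
Sum of squared deviations: (+0.18274)² + (+0.18274)² + (+0.18274)² + (+0.18274)² + (−0.01076)² + (−0.01076)² + (−0.34396)² + (−0.01076)² + (−0.01076)² + (−0.34396)² = 0.37066
Variance = 0.37066 / 9 = 0.04118
SE* = √0.04118

SE* = 0.203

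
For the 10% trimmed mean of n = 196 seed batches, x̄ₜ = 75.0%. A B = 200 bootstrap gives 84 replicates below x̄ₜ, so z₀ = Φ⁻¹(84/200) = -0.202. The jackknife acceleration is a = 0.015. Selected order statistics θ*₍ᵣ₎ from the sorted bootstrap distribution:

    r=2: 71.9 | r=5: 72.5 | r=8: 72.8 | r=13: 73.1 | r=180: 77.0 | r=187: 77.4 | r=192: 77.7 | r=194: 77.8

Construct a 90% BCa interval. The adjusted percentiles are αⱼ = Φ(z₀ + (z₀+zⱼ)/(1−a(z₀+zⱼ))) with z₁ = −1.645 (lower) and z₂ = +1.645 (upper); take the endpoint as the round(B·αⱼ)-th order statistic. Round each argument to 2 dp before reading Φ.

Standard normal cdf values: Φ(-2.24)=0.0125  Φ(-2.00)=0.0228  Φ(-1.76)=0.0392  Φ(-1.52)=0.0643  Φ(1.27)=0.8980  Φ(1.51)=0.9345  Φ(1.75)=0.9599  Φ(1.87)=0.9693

(72.5, 77.0)

Lower: z₀ + z₁ = -0.202 + (-1.645) = -1.847; 1 − a(z₀+z₁) = 1 − (0.015)(-1.847) = 1.0277; argument = -0.202 + (-1.847)/1.0277 = -1.9992 → -2.00.
α₁ = Φ(-2.00) = 0.0228; rank = round(200 × 0.0228) = 5; θ*₍5₎ = 72.5.
Upper: z₀ + z₂ = 1.443; 1 − a(z₀+z₂) = 0.9784; argument = 1.2729 → 1.27; α₂ = 0.8980; rank = 180; θ*₍180₎ = 77.0.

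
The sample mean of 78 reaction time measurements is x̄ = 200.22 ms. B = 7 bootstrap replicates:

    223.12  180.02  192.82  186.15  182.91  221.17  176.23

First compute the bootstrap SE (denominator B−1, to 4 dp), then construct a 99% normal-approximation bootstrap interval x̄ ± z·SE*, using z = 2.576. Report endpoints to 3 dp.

Mean of replicates = 194.6314; sum of squared deviations = 2280.6087; SE* = √(2280.6087/6) = 19.4962
Margin = 2.576 × 19.4962 = 50.2222
Interval: 200.22 ± 50.2222

(149.998, 250.442)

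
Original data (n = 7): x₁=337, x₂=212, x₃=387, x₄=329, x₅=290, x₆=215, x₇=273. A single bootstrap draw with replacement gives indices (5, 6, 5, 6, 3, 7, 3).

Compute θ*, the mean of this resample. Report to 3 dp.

θ* = 293.857

Resample values: 290, 215, 290, 215, 387, 273, 387.
Mean = (290 + 215 + 290 + 215 + 387 + 273 + 387) / 7 = 2057.0 / 7 = 293.857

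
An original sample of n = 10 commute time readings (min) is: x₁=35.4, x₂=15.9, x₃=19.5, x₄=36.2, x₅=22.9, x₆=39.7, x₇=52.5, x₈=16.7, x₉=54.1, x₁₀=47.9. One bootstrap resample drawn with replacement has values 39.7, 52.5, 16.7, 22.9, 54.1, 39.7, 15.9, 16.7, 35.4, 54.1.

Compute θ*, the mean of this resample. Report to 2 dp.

Mean = (39.7 + 52.5 + 16.7 + 22.9 + 54.1 + 39.7 + 15.9 + 16.7 + 35.4 + 54.1) / 10 = 347.70 / 10 = 34.77

θ* = 34.77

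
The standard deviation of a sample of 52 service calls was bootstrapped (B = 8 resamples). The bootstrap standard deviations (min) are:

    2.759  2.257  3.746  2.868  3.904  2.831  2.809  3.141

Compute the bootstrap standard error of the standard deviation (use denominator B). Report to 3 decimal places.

Bootstrap SE is the standard deviation of the 8 replicate standard deviations.
Mean of replicates: (2.759 + 2.257 + 3.746 + 2.868 + 3.904 + 2.831 + 2.809 + 3.141) / 8 = 24.3150 / 8 = 3.0394
Sum of squared deviations: (−0.2804)² + (−0.7824)² + (+0.7066)² + (−0.1714)² + (+0.8646)² + (−0.2084)² + (−0.2304)² + (+0.1016)² = 2.0738
Variance = 2.0738 / 8 = 0.2592
SE* = √0.2592

SE* = 0.509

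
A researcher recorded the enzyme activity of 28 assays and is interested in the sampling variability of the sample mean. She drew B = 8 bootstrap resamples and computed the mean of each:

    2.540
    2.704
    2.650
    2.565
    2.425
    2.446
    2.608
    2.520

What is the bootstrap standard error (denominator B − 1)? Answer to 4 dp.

Bootstrap SE is the standard deviation of the 8 replicate means.
Mean of replicates: (2.540 + 2.704 + 2.650 + 2.565 + 2.425 + 2.446 + 2.608 + 2.520) / 8 = 20.45800 / 8 = 2.55725
Sum of squared deviations: (−0.01725)² + (+0.14675)² + (+0.09275)² + (+0.00775)² + (−0.13225)² + (−0.11125)² + (+0.05075)² + (−0.03725)² = 0.06433
Variance = 0.06433 / 7 = 0.00919
SE* = √0.00919

SE* = 0.0959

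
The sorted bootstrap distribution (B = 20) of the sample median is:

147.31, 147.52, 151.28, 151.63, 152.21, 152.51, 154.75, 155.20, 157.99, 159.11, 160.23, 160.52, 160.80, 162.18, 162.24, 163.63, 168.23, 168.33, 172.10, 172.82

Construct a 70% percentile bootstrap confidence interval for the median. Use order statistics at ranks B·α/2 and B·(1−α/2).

α = 0.30; lower rank = 20 × 0.150 = 3; upper rank = 20 × 0.850 = 17.
The 3rd smallest replicate is 151.28; the 17th is 168.23.

(151.28, 168.23)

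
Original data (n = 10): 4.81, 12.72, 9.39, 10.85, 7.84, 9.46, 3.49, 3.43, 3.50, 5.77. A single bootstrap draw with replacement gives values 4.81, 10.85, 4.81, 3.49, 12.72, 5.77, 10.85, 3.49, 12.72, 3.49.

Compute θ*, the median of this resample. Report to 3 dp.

θ* = 5.290

Sorted: 3.49, 3.49, 3.49, 4.81, 4.81, 5.77, 10.85, 10.85, 12.72, 12.72
Median = average of the two middle values = 5.290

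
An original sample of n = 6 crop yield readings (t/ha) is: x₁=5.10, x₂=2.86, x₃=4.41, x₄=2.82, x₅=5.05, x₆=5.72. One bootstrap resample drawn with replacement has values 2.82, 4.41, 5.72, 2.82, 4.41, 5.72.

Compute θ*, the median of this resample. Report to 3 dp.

θ* = 4.410

Sorted: 2.82, 2.82, 4.41, 4.41, 5.72, 5.72
Median = average of the two middle values = 4.410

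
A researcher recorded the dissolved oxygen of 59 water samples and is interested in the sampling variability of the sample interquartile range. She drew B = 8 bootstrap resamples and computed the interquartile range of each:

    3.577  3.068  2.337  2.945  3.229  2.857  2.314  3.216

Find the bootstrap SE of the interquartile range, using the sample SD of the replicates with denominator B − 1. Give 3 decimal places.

Bootstrap SE is the standard deviation of the 8 replicate interquartile ranges.
Mean of replicates: (3.577 + 3.068 + 2.337 + 2.945 + 3.229 + 2.857 + 2.314 + 3.216) / 8 = 23.5430 / 8 = 2.9429
Sum of squared deviations: (+0.6341)² + (+0.1251)² + (−0.6059)² + (+0.0021)² + (+0.2861)² + (−0.0859)² + (−0.6289)² + (+0.2731)² = 1.3442
Variance = 1.3442 / 7 = 0.1920
SE* = √0.1920

SE* = 0.438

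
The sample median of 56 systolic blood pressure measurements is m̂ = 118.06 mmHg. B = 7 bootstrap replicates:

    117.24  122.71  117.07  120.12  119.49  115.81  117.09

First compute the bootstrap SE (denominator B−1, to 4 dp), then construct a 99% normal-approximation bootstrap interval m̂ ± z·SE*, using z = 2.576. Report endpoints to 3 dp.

(111.911, 124.209)

Mean of replicates = 118.5043; sum of squared deviations = 34.1852; SE* = √(34.1852/6) = 2.3869
Margin = 2.576 × 2.3869 = 6.1487
Interval: 118.06 ± 6.1487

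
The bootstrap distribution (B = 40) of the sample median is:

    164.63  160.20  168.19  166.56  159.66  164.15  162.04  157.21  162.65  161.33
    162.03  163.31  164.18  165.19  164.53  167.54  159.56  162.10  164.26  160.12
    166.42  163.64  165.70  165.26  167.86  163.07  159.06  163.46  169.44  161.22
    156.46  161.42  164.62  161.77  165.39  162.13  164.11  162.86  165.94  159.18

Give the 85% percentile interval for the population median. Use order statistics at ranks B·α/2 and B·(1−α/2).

Sorted replicates: 156.46, 157.21, 159.06, 159.18, 159.56, 159.66, 160.12, 160.20, 161.22, 161.33, 161.42, 161.77, 162.03, 162.04, 162.10, 162.13, 162.65, 162.86, 163.07, 163.31, 163.46, 163.64, 164.11, 164.15, 164.18, 164.26, 164.53, 164.62, 164.63, 165.19, 165.26, 165.39, 165.70, 165.94, 166.42, 166.56, 167.54, 167.86, 168.19, 169.44
α = 0.15; lower rank = 40 × 0.075 = 3; upper rank = 40 × 0.925 = 37.
The 3rd smallest replicate is 159.06; the 37th is 167.54.

(159.06, 167.54)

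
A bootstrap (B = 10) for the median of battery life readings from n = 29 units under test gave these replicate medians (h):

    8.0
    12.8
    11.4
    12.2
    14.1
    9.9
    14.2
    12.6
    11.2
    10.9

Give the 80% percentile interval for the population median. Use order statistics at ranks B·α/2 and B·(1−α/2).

Sorted replicates: 8.0, 9.9, 10.9, 11.2, 11.4, 12.2, 12.6, 12.8, 14.1, 14.2
α = 0.20; lower rank = 10 × 0.100 = 1; upper rank = 10 × 0.900 = 9.
The 1st smallest replicate is 8.0; the 9th is 14.1.

(8.0, 14.1)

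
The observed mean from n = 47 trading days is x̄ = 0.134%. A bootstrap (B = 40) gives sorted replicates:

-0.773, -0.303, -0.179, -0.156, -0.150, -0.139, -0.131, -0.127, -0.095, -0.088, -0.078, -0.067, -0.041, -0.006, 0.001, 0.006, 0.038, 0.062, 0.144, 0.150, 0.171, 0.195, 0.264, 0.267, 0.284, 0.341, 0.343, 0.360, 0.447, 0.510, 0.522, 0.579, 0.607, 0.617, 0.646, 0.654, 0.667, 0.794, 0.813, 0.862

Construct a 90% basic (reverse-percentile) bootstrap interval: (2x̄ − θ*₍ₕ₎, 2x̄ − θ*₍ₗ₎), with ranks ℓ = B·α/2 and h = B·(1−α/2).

(-0.526, 0.571)

Percentile endpoints at ranks 2 and 38: θ*₍2₎ = -0.303, θ*₍38₎ = 0.794.
Basic interval reflects these around x̄:
  lower = 2 × 0.134 − 0.794 = -0.526
  upper = 2 × 0.134 − -0.303 = 0.571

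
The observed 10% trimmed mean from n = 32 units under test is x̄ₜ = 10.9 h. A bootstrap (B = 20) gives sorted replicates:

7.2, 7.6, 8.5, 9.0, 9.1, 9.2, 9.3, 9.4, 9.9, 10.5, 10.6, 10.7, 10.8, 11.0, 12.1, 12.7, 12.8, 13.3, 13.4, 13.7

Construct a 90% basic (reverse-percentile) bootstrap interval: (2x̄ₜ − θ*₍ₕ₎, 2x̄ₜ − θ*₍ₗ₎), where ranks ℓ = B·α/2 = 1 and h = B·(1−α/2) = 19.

Percentile endpoints at ranks 1 and 19: θ*₍1₎ = 7.2, θ*₍19₎ = 13.4.
Basic interval reflects these around x̄ₜ:
  lower = 2 × 10.9 − 13.4 = 8.4
  upper = 2 × 10.9 − 7.2 = 14.6

(8.4, 14.6)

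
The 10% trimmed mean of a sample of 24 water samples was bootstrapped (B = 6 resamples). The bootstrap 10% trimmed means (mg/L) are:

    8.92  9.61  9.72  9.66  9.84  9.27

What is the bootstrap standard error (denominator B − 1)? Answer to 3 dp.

Bootstrap SE is the standard deviation of the 6 replicate 10% trimmed means.
Mean of replicates: (8.92 + 9.61 + 9.72 + 9.66 + 9.84 + 9.27) / 6 = 57.0200 / 6 = 9.5033
Sum of squared deviations: (−0.5833)² + (+0.1067)² + (+0.2167)² + (+0.1567)² + (+0.3367)² + (−0.2333)² = 0.5909
Variance = 0.5909 / 5 = 0.1182
SE* = √0.1182

SE* = 0.344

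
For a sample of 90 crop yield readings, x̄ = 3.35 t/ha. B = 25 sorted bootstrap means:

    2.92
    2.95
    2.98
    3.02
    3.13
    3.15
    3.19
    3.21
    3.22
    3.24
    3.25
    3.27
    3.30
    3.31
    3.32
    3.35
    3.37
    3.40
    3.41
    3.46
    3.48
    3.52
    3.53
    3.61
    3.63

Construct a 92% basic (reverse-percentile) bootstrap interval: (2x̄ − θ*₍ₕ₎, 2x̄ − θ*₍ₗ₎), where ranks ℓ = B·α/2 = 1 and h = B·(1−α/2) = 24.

Percentile endpoints at ranks 1 and 24: θ*₍1₎ = 2.92, θ*₍24₎ = 3.61.
Basic interval reflects these around x̄:
  lower = 2 × 3.35 − 3.61 = 3.09
  upper = 2 × 3.35 − 2.92 = 3.78

(3.09, 3.78)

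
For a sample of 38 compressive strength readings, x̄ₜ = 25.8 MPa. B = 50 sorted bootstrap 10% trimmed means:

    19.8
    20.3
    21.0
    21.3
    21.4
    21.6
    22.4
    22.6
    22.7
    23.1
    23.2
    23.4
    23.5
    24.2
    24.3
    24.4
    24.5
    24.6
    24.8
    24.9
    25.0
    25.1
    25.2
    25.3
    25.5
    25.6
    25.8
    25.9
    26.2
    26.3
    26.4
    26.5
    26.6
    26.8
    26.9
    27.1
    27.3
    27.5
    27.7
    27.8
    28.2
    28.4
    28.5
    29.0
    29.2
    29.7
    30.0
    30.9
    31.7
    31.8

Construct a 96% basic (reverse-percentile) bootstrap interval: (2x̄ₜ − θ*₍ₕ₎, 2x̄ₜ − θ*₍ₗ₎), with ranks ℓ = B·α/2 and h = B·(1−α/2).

Percentile endpoints at ranks 1 and 49: θ*₍1₎ = 19.8, θ*₍49₎ = 31.7.
Basic interval reflects these around x̄ₜ:
  lower = 2 × 25.8 − 31.7 = 19.9
  upper = 2 × 25.8 − 19.8 = 31.8

(19.9, 31.8)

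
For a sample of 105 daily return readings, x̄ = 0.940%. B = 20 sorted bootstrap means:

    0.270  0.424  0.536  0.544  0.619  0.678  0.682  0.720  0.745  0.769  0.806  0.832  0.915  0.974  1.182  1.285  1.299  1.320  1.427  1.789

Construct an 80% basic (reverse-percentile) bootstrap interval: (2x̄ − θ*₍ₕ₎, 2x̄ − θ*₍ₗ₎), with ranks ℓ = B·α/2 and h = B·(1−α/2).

Percentile endpoints at ranks 2 and 18: θ*₍2₎ = 0.424, θ*₍18₎ = 1.320.
Basic interval reflects these around x̄:
  lower = 2 × 0.940 − 1.320 = 0.560
  upper = 2 × 0.940 − 0.424 = 1.456

(0.560, 1.456)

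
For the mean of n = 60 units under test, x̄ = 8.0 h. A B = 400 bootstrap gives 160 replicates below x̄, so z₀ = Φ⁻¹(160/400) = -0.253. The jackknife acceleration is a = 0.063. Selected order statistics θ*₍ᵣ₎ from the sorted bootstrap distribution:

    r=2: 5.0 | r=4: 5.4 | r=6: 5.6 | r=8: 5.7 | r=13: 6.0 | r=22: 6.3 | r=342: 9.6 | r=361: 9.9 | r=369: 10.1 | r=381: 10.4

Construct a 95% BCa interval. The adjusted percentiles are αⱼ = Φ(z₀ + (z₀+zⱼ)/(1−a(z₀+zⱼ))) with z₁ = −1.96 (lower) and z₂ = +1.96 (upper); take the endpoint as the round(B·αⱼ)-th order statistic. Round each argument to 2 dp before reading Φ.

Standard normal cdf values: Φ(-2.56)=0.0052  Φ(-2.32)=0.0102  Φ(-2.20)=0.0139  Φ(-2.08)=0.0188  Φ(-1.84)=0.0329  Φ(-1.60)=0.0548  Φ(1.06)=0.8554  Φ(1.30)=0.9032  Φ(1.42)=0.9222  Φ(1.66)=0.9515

Lower: z₀ + z₁ = -0.253 + (-1.960) = -2.213; 1 − a(z₀+z₁) = 1 − (0.063)(-2.213) = 1.1394; argument = -0.253 + (-2.213)/1.1394 = -2.1952 → -2.20.
α₁ = Φ(-2.20) = 0.0139; rank = round(400 × 0.0139) = 6; θ*₍6₎ = 5.6.
Upper: z₀ + z₂ = 1.707; 1 − a(z₀+z₂) = 0.8925; argument = 1.6597 → 1.66; α₂ = 0.9515; rank = 381; θ*₍381₎ = 10.4.

(5.6, 10.4)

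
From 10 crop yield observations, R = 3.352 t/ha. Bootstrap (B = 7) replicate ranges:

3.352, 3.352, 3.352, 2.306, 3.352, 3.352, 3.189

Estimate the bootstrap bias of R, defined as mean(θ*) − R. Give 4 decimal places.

bias = −0.1727

mean(θ*) = (3.352 + 3.352 + 3.352 + 2.306 + 3.352 + 3.352 + 3.189) / 7 = 3.17929
bias = 3.17929 − 3.352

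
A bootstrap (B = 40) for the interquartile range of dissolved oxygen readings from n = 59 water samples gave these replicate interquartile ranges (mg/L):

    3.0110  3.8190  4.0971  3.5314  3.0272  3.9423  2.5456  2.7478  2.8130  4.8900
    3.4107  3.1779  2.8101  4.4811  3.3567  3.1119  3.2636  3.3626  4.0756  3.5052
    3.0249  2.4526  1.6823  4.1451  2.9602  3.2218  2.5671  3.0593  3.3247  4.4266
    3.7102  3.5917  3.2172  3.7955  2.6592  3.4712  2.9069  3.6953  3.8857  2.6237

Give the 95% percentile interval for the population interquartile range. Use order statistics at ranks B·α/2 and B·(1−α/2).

Sorted replicates: 1.6823, 2.4526, 2.5456, 2.5671, 2.6237, 2.6592, 2.7478, 2.8101, 2.8130, 2.9069, 2.9602, 3.0110, 3.0249, 3.0272, 3.0593, 3.1119, 3.1779, 3.2172, 3.2218, 3.2636, 3.3247, 3.3567, 3.3626, 3.4107, 3.4712, 3.5052, 3.5314, 3.5917, 3.6953, 3.7102, 3.7955, 3.8190, 3.8857, 3.9423, 4.0756, 4.0971, 4.1451, 4.4266, 4.4811, 4.8900
α = 0.05; lower rank = 40 × 0.025 = 1; upper rank = 40 × 0.975 = 39.
The 1st smallest replicate is 1.6823; the 39th is 4.4811.

(1.6823, 4.4811)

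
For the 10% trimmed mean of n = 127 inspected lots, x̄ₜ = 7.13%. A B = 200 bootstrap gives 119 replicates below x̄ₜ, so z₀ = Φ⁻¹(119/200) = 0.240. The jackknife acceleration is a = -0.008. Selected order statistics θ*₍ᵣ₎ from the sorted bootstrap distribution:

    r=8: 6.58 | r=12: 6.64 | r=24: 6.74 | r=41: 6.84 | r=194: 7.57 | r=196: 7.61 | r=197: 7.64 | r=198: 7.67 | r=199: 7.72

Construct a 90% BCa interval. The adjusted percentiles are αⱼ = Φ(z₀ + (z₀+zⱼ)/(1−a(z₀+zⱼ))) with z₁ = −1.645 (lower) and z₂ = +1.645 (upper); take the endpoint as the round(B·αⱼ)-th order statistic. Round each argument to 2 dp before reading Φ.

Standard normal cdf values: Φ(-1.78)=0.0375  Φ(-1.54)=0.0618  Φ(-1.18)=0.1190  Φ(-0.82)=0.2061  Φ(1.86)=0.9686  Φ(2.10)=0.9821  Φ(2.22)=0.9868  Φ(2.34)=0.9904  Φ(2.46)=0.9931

Lower: z₀ + z₁ = 0.240 + (-1.645) = -1.405; 1 − a(z₀+z₁) = 1 − (-0.008)(-1.405) = 0.9888; argument = 0.240 + (-1.405)/0.9888 = -1.1810 → -1.18.
α₁ = Φ(-1.18) = 0.1190; rank = round(200 × 0.1190) = 24; θ*₍24₎ = 6.74.
Upper: z₀ + z₂ = 1.885; 1 − a(z₀+z₂) = 1.0151; argument = 2.0970 → 2.10; α₂ = 0.9821; rank = 196; θ*₍196₎ = 7.61.

(6.74, 7.61)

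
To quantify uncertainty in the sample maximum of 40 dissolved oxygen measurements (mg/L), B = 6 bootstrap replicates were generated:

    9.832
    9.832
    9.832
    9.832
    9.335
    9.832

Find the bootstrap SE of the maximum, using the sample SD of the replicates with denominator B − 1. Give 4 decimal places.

SE* = 0.2029

Bootstrap SE is the standard deviation of the 6 replicate maximums.
Mean of replicates: (9.832 + 9.832 + 9.832 + 9.832 + 9.335 + 9.832) / 6 = 58.49500 / 6 = 9.74917
Sum of squared deviations: (+0.08283)² + (+0.08283)² + (+0.08283)² + (+0.08283)² + (−0.41417)² + (+0.08283)² = 0.20584
Variance = 0.20584 / 5 = 0.04117
SE* = √0.04117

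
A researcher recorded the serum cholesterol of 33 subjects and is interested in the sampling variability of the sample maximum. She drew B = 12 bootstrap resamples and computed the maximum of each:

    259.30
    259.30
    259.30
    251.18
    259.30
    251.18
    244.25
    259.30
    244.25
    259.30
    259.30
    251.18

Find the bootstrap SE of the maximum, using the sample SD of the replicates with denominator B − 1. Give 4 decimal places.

Bootstrap SE is the standard deviation of the 12 replicate maximums.
Mean of replicates: (259.30 + 259.30 + 259.30 + 251.18 + 259.30 + 251.18 + 244.25 + 259.30 + 244.25 + 259.30 + 259.30 + 251.18) / 12 = 3057.14000 / 12 = 254.76167
Sum of squared deviations: (+4.53833)² + (+4.53833)² + (+4.53833)² + (−3.58167)² + (+4.53833)² + (−3.58167)² + (−10.51167)² + (+4.53833)² + (−10.51167)² + (+4.53833)² + (+4.53833)² + (−3.58167)² = 403.65057
Variance = 403.65057 / 11 = 36.69551
SE* = √36.69551

SE* = 6.0577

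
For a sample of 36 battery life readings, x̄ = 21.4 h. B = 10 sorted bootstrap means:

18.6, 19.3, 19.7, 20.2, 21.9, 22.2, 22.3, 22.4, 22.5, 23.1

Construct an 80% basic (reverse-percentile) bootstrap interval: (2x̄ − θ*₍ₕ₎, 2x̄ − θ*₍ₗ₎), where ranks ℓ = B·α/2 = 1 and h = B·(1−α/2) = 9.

(20.3, 24.2)

Percentile endpoints at ranks 1 and 9: θ*₍1₎ = 18.6, θ*₍9₎ = 22.5.
Basic interval reflects these around x̄:
  lower = 2 × 21.4 − 22.5 = 20.3
  upper = 2 × 21.4 − 18.6 = 24.2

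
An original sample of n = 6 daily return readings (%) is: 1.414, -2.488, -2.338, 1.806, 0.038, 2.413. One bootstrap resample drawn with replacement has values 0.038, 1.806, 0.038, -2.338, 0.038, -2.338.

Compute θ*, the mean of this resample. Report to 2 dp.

θ* = -0.46

Mean = (0.038 + 1.806 + 0.038 + (-2.338) + 0.038 + (-2.338)) / 6 = -2.7560 / 6 = -0.46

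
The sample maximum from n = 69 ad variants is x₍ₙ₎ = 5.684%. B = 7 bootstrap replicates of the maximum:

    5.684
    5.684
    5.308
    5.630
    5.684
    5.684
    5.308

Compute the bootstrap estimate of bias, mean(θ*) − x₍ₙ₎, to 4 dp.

mean(θ*) = (5.684 + 5.684 + 5.308 + 5.630 + 5.684 + 5.684 + 5.308) / 7 = 5.56886
bias = 5.56886 − 5.684

bias = −0.1151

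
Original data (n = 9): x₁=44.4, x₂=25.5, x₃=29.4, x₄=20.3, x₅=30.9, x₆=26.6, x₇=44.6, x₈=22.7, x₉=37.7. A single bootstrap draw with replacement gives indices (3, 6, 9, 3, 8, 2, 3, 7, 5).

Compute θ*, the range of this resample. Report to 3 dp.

Resample values: 29.4, 26.6, 37.7, 29.4, 22.7, 25.5, 29.4, 44.6, 30.9.
Range = 44.6 − 22.7 = 21.900

θ* = 21.900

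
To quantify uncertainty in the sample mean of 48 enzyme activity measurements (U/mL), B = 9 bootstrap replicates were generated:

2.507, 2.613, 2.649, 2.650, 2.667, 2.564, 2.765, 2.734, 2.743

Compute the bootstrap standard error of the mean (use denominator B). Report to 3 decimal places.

SE* = 0.080

Bootstrap SE is the standard deviation of the 9 replicate means.
Mean of replicates: (2.507 + 2.613 + 2.649 + 2.650 + 2.667 + 2.564 + 2.765 + 2.734 + 2.743) / 9 = 23.89200 / 9 = 2.65467
Sum of squared deviations: (−0.14767)² + (−0.04167)² + (−0.00567)² + (−0.00467)² + (+0.01233)² + (−0.09067)² + (+0.11033)² + (+0.07933)² + (+0.08833)² = 0.05824
Variance = 0.05824 / 9 = 0.00647
SE* = √0.00647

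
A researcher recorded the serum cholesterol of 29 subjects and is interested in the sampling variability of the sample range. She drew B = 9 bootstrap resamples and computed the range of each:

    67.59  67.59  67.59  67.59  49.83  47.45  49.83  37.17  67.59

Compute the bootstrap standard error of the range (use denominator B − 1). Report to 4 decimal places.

SE* = 11.9296

Bootstrap SE is the standard deviation of the 9 replicate ranges.
Mean of replicates: (67.59 + 67.59 + 67.59 + 67.59 + 49.83 + 47.45 + 49.83 + 37.17 + 67.59) / 9 = 522.23000 / 9 = 58.02556
Sum of squared deviations: (+9.56444)² + (+9.56444)² + (+9.56444)² + (+9.56444)² + (−8.19556)² + (−10.57556)² + (−8.19556)² + (−20.85556)² + (+9.56444)² = 1138.52382
Variance = 1138.52382 / 8 = 142.31548
SE* = √142.31548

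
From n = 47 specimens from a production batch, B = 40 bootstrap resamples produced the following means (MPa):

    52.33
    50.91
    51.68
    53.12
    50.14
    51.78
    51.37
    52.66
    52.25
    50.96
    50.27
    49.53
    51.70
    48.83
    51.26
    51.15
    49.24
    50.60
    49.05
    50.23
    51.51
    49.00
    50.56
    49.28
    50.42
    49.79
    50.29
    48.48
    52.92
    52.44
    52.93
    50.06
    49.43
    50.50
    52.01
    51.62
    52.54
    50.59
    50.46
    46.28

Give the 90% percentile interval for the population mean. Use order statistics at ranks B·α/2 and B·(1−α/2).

(48.48, 52.92)

Sorted replicates: 46.28, 48.48, 48.83, 49.00, 49.05, 49.24, 49.28, 49.43, 49.53, 49.79, 50.06, 50.14, 50.23, 50.27, 50.29, 50.42, 50.46, 50.50, 50.56, 50.59, 50.60, 50.91, 50.96, 51.15, 51.26, 51.37, 51.51, 51.62, 51.68, 51.70, 51.78, 52.01, 52.25, 52.33, 52.44, 52.54, 52.66, 52.92, 52.93, 53.12
α = 0.10; lower rank = 40 × 0.050 = 2; upper rank = 40 × 0.950 = 38.
The 2nd smallest replicate is 48.48; the 38th is 52.92.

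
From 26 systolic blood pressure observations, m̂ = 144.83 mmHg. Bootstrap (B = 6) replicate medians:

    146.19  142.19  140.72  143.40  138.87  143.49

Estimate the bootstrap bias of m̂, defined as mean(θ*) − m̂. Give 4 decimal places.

mean(θ*) = (146.19 + 142.19 + 140.72 + 143.40 + 138.87 + 143.49) / 6 = 142.47667
bias = 142.47667 − 144.83

bias = −2.3533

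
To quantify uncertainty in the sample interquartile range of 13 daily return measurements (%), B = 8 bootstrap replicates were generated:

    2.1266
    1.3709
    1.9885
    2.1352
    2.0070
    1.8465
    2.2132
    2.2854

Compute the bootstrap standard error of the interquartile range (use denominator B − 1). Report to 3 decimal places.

SE* = 0.288

Bootstrap SE is the standard deviation of the 8 replicate interquartile ranges.
Mean of replicates: (2.1266 + 1.3709 + 1.9885 + 2.1352 + 2.0070 + 1.8465 + 2.2132 + 2.2854) / 8 = 15.97330 / 8 = 1.99666
Sum of squared deviations: (+0.12994)² + (−0.62576)² + (−0.00816)² + (+0.13854)² + (+0.01034)² + (−0.15016)² + (+0.21654)² + (+0.28874)² = 0.58064
Variance = 0.58064 / 7 = 0.08295
SE* = √0.08295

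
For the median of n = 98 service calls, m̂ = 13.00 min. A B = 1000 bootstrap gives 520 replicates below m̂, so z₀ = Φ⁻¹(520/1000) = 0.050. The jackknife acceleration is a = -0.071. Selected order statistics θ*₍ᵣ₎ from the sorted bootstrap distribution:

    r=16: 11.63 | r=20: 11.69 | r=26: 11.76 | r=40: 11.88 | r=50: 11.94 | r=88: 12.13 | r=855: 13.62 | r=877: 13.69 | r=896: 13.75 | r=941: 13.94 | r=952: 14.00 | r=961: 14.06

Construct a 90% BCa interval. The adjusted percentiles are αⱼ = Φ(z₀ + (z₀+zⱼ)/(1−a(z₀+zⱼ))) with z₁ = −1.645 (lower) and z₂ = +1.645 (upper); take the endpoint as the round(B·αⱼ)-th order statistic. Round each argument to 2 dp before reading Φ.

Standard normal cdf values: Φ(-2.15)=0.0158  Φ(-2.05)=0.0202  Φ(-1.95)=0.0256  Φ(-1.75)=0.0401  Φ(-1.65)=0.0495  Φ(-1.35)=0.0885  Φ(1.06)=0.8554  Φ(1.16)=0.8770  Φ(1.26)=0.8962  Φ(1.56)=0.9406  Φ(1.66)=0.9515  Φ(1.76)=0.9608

Lower: z₀ + z₁ = 0.050 + (-1.645) = -1.595; 1 − a(z₀+z₁) = 1 − (-0.071)(-1.595) = 0.8868; argument = 0.050 + (-1.595)/0.8868 = -1.7487 → -1.75.
α₁ = Φ(-1.75) = 0.0401; rank = round(1000 × 0.0401) = 40; θ*₍40₎ = 11.88.
Upper: z₀ + z₂ = 1.695; 1 − a(z₀+z₂) = 1.1203; argument = 1.5629 → 1.56; α₂ = 0.9406; rank = 941; θ*₍941₎ = 13.94.

(11.88, 13.94)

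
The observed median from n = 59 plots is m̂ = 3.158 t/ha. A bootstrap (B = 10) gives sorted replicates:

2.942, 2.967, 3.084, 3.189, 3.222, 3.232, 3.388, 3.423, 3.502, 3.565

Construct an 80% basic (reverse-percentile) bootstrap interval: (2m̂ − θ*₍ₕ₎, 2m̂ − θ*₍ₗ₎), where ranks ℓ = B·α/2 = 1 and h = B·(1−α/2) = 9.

(2.814, 3.374)

Percentile endpoints at ranks 1 and 9: θ*₍1₎ = 2.942, θ*₍9₎ = 3.502.
Basic interval reflects these around m̂:
  lower = 2 × 3.158 − 3.502 = 2.814
  upper = 2 × 3.158 − 2.942 = 3.374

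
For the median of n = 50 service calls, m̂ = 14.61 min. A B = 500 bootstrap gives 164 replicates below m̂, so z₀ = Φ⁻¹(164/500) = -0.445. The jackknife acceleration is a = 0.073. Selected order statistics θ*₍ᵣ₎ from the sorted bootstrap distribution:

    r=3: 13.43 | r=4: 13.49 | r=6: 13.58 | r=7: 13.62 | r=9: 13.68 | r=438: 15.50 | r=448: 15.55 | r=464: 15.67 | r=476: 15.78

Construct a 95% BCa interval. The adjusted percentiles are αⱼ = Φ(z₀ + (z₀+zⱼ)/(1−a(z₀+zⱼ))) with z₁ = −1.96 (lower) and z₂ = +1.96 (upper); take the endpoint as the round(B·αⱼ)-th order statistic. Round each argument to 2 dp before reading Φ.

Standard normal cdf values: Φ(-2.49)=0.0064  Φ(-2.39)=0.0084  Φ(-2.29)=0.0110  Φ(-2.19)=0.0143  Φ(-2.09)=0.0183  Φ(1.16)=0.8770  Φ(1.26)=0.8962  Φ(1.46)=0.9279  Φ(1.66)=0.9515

Lower: z₀ + z₁ = -0.445 + (-1.960) = -2.405; 1 − a(z₀+z₁) = 1 − (0.073)(-2.405) = 1.1756; argument = -0.445 + (-2.405)/1.1756 = -2.4908 → -2.49.
α₁ = Φ(-2.49) = 0.0064; rank = round(500 × 0.0064) = 3; θ*₍3₎ = 13.43.
Upper: z₀ + z₂ = 1.515; 1 − a(z₀+z₂) = 0.8894; argument = 1.2584 → 1.26; α₂ = 0.8962; rank = 448; θ*₍448₎ = 15.55.

(13.43, 15.55)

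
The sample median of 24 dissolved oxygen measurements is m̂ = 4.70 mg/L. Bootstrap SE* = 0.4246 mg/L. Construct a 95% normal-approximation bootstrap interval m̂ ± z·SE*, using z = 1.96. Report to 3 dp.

Margin = 1.96 × 0.4246 = 0.8322
Interval: 4.70 ± 0.8322

(3.868, 5.532)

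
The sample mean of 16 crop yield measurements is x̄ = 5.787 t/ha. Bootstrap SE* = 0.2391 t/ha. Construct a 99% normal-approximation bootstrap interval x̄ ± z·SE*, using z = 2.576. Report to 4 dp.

(5.1711, 6.4029)

Margin = 2.576 × 0.2391 = 0.61592
Interval: 5.787 ± 0.61592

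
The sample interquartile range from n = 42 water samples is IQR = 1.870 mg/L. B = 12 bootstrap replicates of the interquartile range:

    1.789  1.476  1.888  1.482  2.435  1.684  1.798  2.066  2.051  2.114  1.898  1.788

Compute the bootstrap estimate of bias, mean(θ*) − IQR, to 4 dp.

mean(θ*) = (1.789 + 1.476 + 1.888 + 1.482 + 2.435 + 1.684 + 1.798 + 2.066 + 2.051 + 2.114 + 1.898 + 1.788) / 12 = 1.87242
bias = 1.87242 − 1.870

bias = +0.0024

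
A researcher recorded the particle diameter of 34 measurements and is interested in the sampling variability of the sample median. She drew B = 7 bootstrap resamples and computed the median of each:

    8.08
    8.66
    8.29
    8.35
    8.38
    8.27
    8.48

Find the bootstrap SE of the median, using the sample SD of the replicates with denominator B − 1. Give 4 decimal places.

SE* = 0.1809

Bootstrap SE is the standard deviation of the 7 replicate medians.
Mean of replicates: (8.08 + 8.66 + 8.29 + 8.35 + 8.38 + 8.27 + 8.48) / 7 = 58.51000 / 7 = 8.35857
Sum of squared deviations: (−0.27857)² + (+0.30143)² + (−0.06857)² + (−0.00857)² + (+0.02143)² + (−0.08857)² + (+0.12143)² = 0.19629
Variance = 0.19629 / 6 = 0.03271
SE* = √0.03271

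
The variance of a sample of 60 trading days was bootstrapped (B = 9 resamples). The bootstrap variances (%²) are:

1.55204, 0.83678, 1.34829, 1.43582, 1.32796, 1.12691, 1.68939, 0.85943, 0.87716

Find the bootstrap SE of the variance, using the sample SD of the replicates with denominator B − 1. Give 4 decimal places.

Bootstrap SE is the standard deviation of the 9 replicate variances.
Mean of replicates: (1.55204 + 0.83678 + 1.34829 + 1.43582 + 1.32796 + 1.12691 + 1.68939 + 0.85943 + 0.87716) / 9 = 11.053780 / 9 = 1.228198
Sum of squared deviations: (+0.323842)² + (−0.391418)² + (+0.120092)² + (+0.207622)² + (+0.099762)² + (−0.101288)² + (+0.461192)² + (−0.368768)² + (−0.351038)² = 0.807738
Variance = 0.807738 / 8 = 0.100967
SE* = √0.100967

SE* = 0.3178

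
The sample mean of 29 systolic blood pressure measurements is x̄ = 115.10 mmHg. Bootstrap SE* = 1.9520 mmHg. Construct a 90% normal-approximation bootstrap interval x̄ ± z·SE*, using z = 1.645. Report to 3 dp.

(111.889, 118.311)

Margin = 1.645 × 1.9520 = 3.2110
Interval: 115.10 ± 3.2110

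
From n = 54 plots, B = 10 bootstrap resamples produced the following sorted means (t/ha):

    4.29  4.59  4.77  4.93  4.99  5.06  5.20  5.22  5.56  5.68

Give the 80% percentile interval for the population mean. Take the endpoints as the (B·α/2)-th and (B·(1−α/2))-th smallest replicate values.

(4.29, 5.56)

α = 0.20; lower rank = 10 × 0.100 = 1; upper rank = 10 × 0.900 = 9.
The 1st smallest replicate is 4.29; the 9th is 5.56.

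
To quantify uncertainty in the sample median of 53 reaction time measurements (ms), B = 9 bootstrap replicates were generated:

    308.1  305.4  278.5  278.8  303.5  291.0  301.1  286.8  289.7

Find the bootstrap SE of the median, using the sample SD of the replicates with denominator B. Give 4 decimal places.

SE* = 10.6405

Bootstrap SE is the standard deviation of the 9 replicate medians.
Mean of replicates: (308.1 + 305.4 + 278.5 + 278.8 + 303.5 + 291.0 + 301.1 + 286.8 + 289.7) / 9 = 2642.90000 / 9 = 293.65556
Sum of squared deviations: (+14.44444)² + (+11.74444)² + (−15.15556)² + (−14.85556)² + (+9.84444)² + (−2.65556)² + (+7.44444)² + (−6.85556)² + (−3.95556)² = 1018.98222
Variance = 1018.98222 / 9 = 113.22025
SE* = √113.22025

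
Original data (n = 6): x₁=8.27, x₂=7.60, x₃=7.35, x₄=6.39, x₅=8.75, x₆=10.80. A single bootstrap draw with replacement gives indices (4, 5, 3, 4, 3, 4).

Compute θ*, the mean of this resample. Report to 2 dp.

Resample values: 6.39, 8.75, 7.35, 6.39, 7.35, 6.39.
Mean = (6.39 + 8.75 + 7.35 + 6.39 + 7.35 + 6.39) / 6 = 42.620 / 6 = 7.10

θ* = 7.10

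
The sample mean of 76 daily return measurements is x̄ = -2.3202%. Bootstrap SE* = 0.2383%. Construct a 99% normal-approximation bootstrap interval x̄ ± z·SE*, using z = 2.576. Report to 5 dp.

(-2.93406, -1.70634)

Margin = 2.576 × 0.2383 = 0.613861
Interval: -2.3202 ± 0.613861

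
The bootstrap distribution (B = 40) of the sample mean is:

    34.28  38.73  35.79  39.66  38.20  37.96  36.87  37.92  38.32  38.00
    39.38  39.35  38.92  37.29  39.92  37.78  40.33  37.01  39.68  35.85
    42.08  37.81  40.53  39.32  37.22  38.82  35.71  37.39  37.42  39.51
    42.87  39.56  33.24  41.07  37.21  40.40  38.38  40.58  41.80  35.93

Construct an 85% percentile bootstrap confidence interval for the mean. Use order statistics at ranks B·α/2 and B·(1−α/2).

(35.71, 41.07)

Sorted replicates: 33.24, 34.28, 35.71, 35.79, 35.85, 35.93, 36.87, 37.01, 37.21, 37.22, 37.29, 37.39, 37.42, 37.78, 37.81, 37.92, 37.96, 38.00, 38.20, 38.32, 38.38, 38.73, 38.82, 38.92, 39.32, 39.35, 39.38, 39.51, 39.56, 39.66, 39.68, 39.92, 40.33, 40.40, 40.53, 40.58, 41.07, 41.80, 42.08, 42.87
α = 0.15; lower rank = 40 × 0.075 = 3; upper rank = 40 × 0.925 = 37.
The 3rd smallest replicate is 35.71; the 37th is 41.07.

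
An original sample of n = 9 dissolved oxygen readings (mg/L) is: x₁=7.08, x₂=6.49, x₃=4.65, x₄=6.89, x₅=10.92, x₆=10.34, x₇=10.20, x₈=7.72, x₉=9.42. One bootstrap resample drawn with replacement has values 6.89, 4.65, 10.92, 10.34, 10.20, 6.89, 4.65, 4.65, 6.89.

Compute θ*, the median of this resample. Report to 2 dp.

Sorted: 4.65, 4.65, 4.65, 6.89, 6.89, 6.89, 10.20, 10.34, 10.92
Median = middle value = 6.89

θ* = 6.89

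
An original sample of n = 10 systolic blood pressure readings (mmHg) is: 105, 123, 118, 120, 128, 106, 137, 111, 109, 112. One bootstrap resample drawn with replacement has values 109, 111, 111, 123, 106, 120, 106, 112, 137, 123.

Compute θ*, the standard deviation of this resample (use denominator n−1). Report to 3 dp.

Mean = 115.8000; sum of squared deviations = 869.6000
s² = 869.6000 / 9 = 96.6222
s = √96.6222 = 9.830

θ* = 9.830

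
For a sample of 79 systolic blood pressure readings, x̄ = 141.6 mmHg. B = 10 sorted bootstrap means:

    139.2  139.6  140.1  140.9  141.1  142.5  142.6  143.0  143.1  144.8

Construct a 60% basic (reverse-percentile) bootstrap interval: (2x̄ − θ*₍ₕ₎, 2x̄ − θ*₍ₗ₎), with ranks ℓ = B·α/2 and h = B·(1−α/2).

(140.2, 143.6)

Percentile endpoints at ranks 2 and 8: θ*₍2₎ = 139.6, θ*₍8₎ = 143.0.
Basic interval reflects these around x̄:
  lower = 2 × 141.6 − 143.0 = 140.2
  upper = 2 × 141.6 − 139.6 = 143.6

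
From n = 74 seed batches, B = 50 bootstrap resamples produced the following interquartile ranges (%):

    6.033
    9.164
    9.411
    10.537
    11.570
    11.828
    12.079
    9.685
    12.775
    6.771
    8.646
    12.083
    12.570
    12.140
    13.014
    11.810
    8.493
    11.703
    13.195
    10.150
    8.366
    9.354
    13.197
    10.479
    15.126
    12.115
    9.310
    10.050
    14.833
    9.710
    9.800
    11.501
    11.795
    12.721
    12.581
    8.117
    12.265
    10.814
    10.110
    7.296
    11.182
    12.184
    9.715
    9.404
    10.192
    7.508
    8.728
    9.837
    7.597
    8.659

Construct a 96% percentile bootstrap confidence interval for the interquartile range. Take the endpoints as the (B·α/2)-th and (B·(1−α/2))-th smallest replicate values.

(6.033, 14.833)

Sorted replicates: 6.033, 6.771, 7.296, 7.508, 7.597, 8.117, 8.366, 8.493, 8.646, 8.659, 8.728, 9.164, 9.310, 9.354, 9.404, 9.411, 9.685, 9.710, 9.715, 9.800, 9.837, 10.050, 10.110, 10.150, 10.192, 10.479, 10.537, 10.814, 11.182, 11.501, 11.570, 11.703, 11.795, 11.810, 11.828, 12.079, 12.083, 12.115, 12.140, 12.184, 12.265, 12.570, 12.581, 12.721, 12.775, 13.014, 13.195, 13.197, 14.833, 15.126
α = 0.04; lower rank = 50 × 0.020 = 1; upper rank = 50 × 0.980 = 49.
The 1st smallest replicate is 6.033; the 49th is 14.833.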